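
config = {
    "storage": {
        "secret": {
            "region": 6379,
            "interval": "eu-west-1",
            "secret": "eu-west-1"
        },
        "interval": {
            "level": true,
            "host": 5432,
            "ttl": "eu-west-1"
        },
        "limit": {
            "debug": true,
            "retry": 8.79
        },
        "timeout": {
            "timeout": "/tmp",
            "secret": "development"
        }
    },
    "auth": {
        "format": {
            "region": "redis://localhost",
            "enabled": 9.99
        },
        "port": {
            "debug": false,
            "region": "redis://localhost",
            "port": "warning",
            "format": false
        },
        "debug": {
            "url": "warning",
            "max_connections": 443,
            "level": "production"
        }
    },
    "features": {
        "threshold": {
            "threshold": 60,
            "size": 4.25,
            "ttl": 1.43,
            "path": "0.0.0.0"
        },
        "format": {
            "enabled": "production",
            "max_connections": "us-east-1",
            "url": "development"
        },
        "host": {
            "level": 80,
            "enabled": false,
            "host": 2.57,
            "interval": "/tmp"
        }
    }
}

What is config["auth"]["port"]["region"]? "redis://localhost"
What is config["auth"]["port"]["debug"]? False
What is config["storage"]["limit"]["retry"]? 8.79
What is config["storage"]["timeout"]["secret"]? "development"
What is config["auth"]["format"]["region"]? "redis://localhost"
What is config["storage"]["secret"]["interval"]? "eu-west-1"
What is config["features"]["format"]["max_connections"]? "us-east-1"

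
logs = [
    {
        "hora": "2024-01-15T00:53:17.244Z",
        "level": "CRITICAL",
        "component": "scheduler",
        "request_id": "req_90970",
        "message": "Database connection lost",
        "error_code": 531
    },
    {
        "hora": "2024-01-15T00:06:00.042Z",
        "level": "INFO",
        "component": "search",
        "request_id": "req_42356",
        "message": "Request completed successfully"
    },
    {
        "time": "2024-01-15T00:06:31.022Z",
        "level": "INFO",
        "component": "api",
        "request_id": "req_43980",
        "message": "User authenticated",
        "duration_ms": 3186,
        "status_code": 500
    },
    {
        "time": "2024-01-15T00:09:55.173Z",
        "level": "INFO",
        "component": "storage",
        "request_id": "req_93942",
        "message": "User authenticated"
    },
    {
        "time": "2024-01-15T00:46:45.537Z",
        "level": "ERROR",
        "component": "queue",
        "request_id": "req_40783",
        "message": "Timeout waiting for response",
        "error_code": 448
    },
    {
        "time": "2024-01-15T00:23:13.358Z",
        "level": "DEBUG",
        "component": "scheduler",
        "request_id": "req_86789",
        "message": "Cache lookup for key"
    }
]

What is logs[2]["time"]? "2024-01-15T00:06:31.022Z"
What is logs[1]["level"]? "INFO"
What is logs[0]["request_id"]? "req_90970"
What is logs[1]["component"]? "search"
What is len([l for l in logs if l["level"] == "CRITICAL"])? 1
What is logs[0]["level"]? "CRITICAL"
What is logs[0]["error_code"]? 531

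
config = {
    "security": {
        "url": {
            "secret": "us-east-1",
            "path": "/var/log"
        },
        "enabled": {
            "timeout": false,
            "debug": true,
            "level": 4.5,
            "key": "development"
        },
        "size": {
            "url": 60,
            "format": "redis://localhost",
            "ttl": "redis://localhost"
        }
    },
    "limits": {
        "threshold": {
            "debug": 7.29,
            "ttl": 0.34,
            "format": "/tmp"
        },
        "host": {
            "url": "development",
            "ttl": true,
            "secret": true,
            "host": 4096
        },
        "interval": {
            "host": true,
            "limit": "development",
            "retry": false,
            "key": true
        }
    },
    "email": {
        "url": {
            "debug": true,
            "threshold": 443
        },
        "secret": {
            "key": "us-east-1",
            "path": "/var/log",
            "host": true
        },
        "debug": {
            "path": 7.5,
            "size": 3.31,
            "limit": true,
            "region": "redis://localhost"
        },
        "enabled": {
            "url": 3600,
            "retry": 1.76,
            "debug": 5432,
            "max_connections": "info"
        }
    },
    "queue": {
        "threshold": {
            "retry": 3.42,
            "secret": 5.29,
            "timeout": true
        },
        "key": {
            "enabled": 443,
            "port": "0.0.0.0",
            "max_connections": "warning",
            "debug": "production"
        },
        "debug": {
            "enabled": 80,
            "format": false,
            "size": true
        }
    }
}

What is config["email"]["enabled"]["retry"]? 1.76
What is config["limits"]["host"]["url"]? "development"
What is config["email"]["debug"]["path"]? 7.5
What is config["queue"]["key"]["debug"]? "production"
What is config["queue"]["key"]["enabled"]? 443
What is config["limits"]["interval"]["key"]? True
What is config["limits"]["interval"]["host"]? True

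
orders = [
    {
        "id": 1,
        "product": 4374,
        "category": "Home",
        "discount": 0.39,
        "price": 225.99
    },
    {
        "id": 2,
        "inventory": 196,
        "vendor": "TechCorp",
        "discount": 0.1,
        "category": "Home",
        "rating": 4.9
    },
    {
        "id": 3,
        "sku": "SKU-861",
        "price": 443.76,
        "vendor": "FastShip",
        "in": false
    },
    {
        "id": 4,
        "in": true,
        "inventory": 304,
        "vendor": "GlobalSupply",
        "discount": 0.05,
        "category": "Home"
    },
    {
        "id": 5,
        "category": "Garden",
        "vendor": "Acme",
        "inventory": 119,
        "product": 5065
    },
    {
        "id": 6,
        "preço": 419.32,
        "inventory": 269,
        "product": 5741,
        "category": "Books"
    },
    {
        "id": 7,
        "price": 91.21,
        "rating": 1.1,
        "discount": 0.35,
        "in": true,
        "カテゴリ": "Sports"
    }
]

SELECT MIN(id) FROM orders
1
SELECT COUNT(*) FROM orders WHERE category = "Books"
1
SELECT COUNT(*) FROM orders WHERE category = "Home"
3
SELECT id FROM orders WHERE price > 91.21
[1, 3]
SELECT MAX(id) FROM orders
7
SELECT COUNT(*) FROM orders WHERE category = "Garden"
1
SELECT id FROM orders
[1, 2, 3, 4, 5, 6, 7]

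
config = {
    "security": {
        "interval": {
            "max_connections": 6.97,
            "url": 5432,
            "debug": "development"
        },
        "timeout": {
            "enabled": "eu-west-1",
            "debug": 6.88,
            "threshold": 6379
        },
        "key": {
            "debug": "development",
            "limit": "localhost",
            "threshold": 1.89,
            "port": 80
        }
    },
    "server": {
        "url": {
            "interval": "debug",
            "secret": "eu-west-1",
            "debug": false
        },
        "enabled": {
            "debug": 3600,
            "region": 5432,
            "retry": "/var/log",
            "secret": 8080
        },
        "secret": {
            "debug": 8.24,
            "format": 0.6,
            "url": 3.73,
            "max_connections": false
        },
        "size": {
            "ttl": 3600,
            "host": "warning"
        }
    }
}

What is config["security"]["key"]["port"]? 80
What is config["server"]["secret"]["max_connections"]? False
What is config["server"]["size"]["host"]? "warning"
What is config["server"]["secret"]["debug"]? 8.24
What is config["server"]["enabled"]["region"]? 5432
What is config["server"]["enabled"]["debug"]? 3600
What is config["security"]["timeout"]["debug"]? 6.88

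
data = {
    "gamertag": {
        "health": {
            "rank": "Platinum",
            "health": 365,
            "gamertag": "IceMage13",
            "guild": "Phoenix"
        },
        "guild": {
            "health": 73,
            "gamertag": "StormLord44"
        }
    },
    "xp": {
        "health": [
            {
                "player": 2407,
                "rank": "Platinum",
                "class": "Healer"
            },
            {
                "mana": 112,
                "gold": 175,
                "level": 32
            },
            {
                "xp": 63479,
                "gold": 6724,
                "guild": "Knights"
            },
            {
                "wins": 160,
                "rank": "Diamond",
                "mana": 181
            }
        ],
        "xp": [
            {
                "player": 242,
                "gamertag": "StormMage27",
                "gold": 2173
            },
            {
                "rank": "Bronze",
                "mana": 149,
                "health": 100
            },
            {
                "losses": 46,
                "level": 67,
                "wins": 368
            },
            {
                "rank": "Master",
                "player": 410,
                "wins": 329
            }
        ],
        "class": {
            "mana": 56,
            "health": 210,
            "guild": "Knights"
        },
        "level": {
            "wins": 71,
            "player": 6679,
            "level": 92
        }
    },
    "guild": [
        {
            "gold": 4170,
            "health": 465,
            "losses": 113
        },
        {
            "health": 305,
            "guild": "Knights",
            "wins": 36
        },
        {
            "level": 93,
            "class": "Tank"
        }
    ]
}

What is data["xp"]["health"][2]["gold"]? 6724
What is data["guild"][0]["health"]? 465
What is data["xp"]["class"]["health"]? 210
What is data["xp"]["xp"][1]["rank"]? "Bronze"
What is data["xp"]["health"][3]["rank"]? "Diamond"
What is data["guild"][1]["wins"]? 36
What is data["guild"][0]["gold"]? 4170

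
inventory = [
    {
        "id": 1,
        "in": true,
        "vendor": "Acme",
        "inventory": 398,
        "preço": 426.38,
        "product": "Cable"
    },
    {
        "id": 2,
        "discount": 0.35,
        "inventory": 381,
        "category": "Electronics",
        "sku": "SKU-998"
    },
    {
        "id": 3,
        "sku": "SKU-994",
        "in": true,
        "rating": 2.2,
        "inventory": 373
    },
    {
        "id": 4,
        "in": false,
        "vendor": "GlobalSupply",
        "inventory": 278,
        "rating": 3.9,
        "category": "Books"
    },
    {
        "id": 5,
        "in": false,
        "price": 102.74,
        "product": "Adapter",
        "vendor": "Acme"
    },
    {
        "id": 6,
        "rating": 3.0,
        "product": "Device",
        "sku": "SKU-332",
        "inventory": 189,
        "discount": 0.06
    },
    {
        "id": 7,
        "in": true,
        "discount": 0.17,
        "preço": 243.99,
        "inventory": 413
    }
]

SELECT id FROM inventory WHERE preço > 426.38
[]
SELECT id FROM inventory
[1, 2, 3, 4, 5, 6, 7]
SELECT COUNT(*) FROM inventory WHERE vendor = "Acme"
2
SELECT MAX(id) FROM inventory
7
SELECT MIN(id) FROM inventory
1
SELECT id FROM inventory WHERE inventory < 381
[3, 4, 6]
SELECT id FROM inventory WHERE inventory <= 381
[2, 3, 4, 6]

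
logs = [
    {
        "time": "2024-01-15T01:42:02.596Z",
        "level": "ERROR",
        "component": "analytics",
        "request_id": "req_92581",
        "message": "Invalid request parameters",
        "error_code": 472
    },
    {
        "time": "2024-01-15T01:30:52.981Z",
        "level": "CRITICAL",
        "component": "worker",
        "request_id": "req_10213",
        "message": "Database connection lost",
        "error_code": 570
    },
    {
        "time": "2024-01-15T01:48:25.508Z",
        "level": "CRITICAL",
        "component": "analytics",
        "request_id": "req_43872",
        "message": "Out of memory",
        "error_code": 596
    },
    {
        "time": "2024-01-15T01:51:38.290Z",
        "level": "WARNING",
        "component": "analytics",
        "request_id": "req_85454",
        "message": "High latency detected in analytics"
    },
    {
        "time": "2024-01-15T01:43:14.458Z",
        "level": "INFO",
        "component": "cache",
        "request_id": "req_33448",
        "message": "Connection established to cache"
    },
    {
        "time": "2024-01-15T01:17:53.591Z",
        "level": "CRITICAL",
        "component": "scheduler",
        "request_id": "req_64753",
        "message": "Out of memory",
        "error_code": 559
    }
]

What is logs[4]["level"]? "INFO"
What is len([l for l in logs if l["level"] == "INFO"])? 1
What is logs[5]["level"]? "CRITICAL"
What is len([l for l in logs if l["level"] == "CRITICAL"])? 3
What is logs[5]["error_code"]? 559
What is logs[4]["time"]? "2024-01-15T01:43:14.458Z"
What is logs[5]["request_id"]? "req_64753"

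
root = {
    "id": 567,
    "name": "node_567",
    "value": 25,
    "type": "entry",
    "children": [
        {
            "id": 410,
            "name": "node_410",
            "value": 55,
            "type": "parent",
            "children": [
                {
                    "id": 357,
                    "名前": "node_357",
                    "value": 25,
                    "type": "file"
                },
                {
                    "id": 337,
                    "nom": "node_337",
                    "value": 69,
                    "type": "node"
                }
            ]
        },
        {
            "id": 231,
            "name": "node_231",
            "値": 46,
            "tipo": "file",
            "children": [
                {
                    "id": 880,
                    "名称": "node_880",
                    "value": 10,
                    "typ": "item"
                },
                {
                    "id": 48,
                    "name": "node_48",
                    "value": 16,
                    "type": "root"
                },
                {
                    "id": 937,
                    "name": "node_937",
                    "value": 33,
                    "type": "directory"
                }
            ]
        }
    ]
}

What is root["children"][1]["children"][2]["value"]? 33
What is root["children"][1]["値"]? 46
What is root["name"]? "node_567"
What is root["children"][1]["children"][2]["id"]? 937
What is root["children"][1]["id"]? 231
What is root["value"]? 25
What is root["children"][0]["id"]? 410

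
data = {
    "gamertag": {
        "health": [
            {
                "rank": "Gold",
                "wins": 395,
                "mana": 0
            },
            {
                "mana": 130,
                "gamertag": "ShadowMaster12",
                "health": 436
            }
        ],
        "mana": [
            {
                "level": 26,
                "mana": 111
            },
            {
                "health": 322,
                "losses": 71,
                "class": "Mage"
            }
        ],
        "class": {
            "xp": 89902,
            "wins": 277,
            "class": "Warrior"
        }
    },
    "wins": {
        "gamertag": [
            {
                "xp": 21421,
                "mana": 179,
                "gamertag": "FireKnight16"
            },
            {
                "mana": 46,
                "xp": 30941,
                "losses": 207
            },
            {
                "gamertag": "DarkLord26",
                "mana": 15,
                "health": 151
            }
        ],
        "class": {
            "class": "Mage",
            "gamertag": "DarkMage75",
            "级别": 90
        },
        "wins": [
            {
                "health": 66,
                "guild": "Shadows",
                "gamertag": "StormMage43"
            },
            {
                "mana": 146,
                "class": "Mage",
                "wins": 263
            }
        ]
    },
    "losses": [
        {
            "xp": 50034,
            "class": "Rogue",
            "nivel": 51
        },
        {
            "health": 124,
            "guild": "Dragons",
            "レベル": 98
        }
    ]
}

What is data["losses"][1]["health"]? 124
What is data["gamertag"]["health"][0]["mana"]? 0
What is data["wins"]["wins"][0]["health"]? 66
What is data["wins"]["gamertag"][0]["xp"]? 21421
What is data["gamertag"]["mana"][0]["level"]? 26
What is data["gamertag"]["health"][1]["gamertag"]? "ShadowMaster12"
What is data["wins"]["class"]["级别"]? 90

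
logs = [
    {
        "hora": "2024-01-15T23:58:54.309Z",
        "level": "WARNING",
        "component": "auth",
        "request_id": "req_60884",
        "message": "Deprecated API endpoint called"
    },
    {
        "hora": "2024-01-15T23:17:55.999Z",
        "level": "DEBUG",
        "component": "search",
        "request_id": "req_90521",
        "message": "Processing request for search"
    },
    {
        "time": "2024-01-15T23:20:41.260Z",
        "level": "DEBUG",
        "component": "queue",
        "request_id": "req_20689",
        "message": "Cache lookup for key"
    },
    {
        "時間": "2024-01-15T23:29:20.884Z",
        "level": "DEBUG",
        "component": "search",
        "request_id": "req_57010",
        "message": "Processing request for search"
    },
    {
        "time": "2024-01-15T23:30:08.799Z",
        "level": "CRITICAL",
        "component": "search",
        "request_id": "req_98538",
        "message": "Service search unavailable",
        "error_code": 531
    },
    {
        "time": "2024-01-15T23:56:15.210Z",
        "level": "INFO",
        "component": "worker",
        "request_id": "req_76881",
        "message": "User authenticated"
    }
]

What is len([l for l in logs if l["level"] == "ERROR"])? 0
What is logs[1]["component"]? "search"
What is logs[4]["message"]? "Service search unavailable"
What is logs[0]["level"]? "WARNING"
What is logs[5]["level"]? "INFO"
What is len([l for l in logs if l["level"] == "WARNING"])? 1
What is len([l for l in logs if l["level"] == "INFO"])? 1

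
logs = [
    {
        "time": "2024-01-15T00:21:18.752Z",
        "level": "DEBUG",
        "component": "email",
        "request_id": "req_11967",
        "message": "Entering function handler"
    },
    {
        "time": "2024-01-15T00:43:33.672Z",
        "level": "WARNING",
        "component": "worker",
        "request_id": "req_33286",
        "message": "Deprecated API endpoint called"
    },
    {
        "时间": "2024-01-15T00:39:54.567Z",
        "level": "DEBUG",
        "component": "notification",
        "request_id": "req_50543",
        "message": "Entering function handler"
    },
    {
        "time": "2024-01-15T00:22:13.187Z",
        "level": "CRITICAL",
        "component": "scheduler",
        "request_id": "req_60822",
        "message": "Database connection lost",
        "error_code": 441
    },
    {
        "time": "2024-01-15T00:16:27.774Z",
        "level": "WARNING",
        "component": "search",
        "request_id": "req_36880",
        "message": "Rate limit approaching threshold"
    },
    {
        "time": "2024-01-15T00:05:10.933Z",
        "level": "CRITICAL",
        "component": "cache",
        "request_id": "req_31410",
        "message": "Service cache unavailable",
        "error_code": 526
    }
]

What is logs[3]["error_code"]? 441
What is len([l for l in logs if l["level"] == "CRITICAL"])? 2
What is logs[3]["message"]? "Database connection lost"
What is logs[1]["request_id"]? "req_33286"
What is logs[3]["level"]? "CRITICAL"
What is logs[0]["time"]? "2024-01-15T00:21:18.752Z"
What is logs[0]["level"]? "DEBUG"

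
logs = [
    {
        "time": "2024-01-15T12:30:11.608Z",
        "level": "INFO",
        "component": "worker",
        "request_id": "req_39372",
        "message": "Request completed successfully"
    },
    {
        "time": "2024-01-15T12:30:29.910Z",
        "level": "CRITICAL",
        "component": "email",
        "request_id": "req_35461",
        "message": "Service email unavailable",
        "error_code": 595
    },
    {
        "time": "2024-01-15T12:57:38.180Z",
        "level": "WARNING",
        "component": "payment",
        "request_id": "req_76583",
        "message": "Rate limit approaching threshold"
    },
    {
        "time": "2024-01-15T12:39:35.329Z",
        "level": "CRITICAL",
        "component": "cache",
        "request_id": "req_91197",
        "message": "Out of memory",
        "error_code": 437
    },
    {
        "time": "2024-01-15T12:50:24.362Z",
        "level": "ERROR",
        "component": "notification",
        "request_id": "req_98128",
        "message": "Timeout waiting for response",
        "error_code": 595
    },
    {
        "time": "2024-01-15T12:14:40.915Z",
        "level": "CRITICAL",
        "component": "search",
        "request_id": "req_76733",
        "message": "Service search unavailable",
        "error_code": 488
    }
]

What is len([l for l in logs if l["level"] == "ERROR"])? 1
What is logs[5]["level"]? "CRITICAL"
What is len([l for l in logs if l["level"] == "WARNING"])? 1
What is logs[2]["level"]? "WARNING"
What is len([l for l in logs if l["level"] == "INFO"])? 1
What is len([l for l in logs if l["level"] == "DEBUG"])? 0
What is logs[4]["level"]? "ERROR"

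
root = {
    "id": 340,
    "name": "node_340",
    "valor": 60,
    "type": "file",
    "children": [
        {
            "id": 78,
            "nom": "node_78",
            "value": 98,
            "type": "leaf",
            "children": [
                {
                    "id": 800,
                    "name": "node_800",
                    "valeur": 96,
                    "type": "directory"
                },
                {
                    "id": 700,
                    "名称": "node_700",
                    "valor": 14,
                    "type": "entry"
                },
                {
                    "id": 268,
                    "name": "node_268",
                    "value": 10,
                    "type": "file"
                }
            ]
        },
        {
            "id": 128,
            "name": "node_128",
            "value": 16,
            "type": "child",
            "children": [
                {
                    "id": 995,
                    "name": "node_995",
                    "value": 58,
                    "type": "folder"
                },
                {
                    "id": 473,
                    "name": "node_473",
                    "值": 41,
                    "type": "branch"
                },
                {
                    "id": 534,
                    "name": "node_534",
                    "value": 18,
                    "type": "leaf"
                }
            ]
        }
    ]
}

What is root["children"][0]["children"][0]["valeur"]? 96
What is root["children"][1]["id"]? 128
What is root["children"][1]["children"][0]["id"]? 995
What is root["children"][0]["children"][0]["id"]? 800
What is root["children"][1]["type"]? "child"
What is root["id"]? 340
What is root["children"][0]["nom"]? "node_78"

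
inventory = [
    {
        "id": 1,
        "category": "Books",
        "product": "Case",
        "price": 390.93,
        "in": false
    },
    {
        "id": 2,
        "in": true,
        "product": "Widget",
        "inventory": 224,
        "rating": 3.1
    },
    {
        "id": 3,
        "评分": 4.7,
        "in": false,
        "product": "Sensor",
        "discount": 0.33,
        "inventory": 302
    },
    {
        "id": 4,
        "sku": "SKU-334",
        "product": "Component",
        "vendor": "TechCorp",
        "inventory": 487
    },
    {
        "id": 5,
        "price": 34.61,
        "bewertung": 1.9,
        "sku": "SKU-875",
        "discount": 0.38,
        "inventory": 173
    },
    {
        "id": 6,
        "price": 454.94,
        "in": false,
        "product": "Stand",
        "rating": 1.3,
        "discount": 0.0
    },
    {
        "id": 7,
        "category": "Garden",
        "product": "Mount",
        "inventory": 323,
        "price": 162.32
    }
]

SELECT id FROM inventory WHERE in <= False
[1, 3, 6]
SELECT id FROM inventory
[1, 2, 3, 4, 5, 6, 7]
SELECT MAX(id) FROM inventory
7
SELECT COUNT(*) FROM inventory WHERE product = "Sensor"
1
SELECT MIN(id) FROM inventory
1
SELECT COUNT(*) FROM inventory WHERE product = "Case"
1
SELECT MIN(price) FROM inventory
34.61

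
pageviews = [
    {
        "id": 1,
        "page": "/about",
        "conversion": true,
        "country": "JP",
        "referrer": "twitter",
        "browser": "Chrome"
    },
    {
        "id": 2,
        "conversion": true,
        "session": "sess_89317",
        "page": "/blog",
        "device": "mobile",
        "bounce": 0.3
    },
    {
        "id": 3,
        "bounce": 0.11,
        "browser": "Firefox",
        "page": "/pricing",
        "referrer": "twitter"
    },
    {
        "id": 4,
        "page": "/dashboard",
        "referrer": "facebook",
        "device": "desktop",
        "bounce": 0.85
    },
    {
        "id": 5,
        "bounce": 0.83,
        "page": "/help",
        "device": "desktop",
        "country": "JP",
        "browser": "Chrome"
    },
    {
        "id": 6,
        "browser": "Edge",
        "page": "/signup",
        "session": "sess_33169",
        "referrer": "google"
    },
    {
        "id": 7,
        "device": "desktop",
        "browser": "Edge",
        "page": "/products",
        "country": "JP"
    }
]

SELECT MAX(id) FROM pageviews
7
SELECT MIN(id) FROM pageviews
1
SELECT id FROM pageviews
[1, 2, 3, 4, 5, 6, 7]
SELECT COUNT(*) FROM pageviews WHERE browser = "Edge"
2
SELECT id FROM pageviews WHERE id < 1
[]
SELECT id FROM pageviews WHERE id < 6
[1, 2, 3, 4, 5]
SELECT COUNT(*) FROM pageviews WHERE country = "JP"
3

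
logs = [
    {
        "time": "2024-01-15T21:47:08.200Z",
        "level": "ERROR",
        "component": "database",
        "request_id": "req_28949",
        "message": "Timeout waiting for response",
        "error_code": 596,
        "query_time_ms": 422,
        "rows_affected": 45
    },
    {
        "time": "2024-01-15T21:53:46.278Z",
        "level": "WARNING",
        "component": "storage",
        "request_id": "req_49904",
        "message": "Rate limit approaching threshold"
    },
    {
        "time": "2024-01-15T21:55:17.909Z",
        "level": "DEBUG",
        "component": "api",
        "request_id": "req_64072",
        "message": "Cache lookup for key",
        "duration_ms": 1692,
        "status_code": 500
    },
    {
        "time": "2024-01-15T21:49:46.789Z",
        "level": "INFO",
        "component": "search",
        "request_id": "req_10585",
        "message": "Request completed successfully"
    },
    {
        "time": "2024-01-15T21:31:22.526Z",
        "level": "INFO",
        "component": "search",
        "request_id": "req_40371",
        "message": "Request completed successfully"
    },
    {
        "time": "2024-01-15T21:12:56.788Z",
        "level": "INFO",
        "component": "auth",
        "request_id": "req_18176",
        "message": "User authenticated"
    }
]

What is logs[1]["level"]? "WARNING"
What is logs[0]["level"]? "ERROR"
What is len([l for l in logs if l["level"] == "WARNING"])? 1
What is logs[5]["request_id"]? "req_18176"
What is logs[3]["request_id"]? "req_10585"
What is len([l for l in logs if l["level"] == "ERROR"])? 1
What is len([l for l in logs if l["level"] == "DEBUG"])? 1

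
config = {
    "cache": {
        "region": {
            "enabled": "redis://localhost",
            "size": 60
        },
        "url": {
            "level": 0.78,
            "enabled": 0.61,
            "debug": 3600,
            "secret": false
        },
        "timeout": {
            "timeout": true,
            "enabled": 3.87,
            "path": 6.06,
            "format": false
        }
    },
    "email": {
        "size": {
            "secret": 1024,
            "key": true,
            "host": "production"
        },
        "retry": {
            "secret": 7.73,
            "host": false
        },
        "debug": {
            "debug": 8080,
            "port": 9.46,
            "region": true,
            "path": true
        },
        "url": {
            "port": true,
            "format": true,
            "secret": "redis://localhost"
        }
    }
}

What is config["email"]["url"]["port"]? True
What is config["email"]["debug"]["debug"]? 8080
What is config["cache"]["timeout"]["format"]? False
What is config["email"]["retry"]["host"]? False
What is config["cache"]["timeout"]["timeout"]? True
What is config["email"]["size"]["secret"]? 1024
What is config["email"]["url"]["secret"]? "redis://localhost"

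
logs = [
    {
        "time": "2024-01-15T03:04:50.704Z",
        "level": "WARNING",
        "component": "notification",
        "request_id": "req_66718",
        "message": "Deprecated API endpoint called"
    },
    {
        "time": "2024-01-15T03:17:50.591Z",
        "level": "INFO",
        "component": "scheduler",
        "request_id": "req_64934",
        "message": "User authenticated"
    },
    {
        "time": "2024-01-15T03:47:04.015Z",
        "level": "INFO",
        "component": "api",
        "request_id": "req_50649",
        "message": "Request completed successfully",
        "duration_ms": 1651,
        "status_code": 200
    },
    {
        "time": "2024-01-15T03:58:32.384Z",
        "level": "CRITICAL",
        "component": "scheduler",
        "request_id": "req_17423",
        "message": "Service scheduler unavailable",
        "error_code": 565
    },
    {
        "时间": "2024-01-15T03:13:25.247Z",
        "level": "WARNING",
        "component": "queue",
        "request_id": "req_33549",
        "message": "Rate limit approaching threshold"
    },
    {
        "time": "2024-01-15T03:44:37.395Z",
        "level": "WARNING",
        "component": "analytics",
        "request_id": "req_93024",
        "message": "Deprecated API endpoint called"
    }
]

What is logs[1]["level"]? "INFO"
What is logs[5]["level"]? "WARNING"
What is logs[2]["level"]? "INFO"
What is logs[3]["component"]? "scheduler"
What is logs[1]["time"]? "2024-01-15T03:17:50.591Z"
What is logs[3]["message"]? "Service scheduler unavailable"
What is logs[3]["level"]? "CRITICAL"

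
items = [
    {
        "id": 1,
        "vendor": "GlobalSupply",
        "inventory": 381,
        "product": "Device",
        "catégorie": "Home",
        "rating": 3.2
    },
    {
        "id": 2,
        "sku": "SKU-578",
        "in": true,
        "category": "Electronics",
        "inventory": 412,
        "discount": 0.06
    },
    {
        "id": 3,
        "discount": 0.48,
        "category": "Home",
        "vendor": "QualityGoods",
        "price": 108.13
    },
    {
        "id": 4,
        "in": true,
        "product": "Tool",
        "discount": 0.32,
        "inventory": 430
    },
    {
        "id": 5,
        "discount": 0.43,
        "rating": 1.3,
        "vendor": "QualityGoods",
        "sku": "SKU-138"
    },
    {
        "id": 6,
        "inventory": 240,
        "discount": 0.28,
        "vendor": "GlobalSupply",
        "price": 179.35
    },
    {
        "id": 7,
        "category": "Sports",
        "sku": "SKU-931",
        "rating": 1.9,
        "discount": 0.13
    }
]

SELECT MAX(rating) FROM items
3.2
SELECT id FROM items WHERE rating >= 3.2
[1]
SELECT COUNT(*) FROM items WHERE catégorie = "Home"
1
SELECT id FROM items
[1, 2, 3, 4, 5, 6, 7]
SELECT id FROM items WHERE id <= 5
[1, 2, 3, 4, 5]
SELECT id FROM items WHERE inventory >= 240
[1, 2, 4, 6]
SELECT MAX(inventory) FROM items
430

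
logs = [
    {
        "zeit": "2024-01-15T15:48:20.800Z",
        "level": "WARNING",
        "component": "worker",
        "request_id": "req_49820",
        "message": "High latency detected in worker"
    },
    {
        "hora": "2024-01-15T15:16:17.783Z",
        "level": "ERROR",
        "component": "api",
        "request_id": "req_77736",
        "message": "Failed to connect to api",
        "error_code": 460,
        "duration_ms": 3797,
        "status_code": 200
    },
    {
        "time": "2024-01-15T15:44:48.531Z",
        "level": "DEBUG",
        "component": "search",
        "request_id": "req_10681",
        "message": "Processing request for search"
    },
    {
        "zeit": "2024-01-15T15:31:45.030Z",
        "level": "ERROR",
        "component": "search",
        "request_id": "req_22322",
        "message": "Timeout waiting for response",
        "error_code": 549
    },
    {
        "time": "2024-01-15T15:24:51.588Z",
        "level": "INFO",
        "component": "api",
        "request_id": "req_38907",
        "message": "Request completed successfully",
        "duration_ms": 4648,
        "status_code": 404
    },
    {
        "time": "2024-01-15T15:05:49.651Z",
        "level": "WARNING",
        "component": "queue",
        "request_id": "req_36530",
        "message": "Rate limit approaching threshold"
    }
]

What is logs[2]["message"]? "Processing request for search"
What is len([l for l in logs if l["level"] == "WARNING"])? 2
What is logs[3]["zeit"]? "2024-01-15T15:31:45.030Z"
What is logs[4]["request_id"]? "req_38907"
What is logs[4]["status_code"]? 404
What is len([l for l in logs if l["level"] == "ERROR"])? 2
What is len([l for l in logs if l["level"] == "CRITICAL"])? 0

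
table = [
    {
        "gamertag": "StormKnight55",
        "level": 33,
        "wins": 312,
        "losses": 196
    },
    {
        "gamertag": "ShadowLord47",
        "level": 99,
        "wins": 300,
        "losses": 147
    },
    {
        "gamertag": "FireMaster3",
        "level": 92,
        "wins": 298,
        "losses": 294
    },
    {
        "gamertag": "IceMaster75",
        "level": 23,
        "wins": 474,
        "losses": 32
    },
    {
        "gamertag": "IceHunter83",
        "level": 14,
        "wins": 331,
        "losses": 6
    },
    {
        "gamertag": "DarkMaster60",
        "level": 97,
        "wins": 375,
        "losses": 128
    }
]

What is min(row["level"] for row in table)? 14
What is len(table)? 6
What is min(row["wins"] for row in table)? 298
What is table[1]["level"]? 99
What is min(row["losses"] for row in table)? 6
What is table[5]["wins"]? 375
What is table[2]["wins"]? 298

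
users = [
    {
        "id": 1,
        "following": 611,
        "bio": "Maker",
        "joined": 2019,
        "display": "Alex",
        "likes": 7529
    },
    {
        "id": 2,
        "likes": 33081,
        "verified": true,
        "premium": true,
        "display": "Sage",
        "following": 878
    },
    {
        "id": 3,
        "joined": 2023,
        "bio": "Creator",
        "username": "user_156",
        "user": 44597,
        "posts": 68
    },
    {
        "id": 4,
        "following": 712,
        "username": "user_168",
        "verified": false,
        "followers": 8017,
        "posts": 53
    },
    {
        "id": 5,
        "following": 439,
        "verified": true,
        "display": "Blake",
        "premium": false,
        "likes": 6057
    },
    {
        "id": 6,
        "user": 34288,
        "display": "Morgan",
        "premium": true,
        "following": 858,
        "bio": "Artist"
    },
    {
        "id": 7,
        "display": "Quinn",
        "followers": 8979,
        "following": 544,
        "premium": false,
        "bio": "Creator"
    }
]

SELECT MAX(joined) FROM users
2023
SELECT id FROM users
[1, 2, 3, 4, 5, 6, 7]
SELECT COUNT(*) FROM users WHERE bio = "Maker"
1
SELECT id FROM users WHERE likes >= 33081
[2]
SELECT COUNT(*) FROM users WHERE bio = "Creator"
2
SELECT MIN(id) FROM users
1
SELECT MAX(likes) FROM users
33081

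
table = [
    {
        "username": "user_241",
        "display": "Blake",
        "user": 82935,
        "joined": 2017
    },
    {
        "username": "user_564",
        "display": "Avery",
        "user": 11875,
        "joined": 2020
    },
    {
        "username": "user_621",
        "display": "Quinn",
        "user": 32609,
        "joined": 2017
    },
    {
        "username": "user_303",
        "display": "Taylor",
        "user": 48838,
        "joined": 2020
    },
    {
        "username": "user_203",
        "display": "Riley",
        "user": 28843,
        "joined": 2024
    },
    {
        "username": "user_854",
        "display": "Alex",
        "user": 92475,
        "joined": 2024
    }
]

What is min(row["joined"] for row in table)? 2017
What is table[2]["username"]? "user_621"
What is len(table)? 6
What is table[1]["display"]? "Avery"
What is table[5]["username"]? "user_854"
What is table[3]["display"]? "Taylor"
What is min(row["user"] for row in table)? 11875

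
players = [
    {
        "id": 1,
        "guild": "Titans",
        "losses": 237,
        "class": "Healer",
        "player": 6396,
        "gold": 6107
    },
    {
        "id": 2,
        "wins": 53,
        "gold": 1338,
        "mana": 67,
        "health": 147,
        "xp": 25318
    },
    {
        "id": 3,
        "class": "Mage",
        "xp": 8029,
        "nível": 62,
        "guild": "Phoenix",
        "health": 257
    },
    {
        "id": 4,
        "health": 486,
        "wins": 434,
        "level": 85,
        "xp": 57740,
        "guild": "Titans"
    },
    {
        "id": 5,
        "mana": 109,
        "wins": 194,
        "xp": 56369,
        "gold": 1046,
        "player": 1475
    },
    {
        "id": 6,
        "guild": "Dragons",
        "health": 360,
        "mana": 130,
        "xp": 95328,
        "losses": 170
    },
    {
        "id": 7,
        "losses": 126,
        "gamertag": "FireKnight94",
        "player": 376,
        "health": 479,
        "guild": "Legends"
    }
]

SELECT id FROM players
[1, 2, 3, 4, 5, 6, 7]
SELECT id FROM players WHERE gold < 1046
[]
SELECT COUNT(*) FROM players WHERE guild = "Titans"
2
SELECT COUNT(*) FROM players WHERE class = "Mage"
1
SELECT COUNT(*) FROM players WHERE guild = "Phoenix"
1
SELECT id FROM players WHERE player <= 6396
[1, 5, 7]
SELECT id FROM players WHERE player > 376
[1, 5]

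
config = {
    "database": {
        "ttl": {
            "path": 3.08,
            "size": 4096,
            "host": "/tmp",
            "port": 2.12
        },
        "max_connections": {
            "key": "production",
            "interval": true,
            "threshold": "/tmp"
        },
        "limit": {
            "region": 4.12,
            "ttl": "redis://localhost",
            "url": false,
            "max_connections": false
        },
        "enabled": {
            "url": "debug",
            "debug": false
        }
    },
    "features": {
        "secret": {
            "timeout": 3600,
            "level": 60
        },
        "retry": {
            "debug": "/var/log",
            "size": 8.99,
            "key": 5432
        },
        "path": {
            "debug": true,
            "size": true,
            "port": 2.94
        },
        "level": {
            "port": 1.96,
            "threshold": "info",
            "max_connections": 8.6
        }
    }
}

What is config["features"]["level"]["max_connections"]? 8.6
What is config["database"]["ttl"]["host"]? "/tmp"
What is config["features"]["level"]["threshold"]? "info"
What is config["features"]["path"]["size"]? True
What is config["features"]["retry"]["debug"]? "/var/log"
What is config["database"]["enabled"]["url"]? "debug"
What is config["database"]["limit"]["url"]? False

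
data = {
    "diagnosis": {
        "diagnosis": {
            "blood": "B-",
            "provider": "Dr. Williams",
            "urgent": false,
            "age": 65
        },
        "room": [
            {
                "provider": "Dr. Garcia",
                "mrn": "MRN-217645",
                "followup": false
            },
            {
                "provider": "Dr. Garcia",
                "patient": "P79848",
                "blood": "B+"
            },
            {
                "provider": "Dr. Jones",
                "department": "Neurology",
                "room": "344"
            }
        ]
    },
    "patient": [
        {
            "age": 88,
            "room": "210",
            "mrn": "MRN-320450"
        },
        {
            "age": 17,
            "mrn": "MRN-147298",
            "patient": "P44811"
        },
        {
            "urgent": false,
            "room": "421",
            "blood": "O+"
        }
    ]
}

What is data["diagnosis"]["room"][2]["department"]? "Neurology"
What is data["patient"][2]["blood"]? "O+"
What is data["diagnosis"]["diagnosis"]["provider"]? "Dr. Williams"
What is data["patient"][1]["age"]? 17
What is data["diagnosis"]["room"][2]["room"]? "344"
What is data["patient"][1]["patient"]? "P44811"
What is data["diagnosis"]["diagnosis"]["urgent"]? False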